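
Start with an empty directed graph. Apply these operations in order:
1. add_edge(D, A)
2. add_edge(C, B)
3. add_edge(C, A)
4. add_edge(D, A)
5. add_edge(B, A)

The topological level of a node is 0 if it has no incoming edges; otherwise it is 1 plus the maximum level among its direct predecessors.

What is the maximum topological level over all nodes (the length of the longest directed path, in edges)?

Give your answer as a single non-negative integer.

Op 1: add_edge(D, A). Edges now: 1
Op 2: add_edge(C, B). Edges now: 2
Op 3: add_edge(C, A). Edges now: 3
Op 4: add_edge(D, A) (duplicate, no change). Edges now: 3
Op 5: add_edge(B, A). Edges now: 4
Compute levels (Kahn BFS):
  sources (in-degree 0): C, D
  process C: level=0
    C->A: in-degree(A)=2, level(A)>=1
    C->B: in-degree(B)=0, level(B)=1, enqueue
  process D: level=0
    D->A: in-degree(A)=1, level(A)>=1
  process B: level=1
    B->A: in-degree(A)=0, level(A)=2, enqueue
  process A: level=2
All levels: A:2, B:1, C:0, D:0
max level = 2

Answer: 2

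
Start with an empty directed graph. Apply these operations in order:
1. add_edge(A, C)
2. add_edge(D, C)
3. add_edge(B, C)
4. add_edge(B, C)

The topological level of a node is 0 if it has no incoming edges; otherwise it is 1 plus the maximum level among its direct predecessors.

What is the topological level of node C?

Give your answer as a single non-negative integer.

Op 1: add_edge(A, C). Edges now: 1
Op 2: add_edge(D, C). Edges now: 2
Op 3: add_edge(B, C). Edges now: 3
Op 4: add_edge(B, C) (duplicate, no change). Edges now: 3
Compute levels (Kahn BFS):
  sources (in-degree 0): A, B, D
  process A: level=0
    A->C: in-degree(C)=2, level(C)>=1
  process B: level=0
    B->C: in-degree(C)=1, level(C)>=1
  process D: level=0
    D->C: in-degree(C)=0, level(C)=1, enqueue
  process C: level=1
All levels: A:0, B:0, C:1, D:0
level(C) = 1

Answer: 1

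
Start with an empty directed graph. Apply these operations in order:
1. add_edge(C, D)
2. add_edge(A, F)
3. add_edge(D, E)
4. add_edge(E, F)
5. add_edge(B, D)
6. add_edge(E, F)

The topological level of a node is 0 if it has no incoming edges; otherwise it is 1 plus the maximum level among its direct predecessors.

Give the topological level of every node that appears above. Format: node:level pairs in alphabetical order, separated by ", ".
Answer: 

Answer: A:0, B:0, C:0, D:1, E:2, F:3

Derivation:
Op 1: add_edge(C, D). Edges now: 1
Op 2: add_edge(A, F). Edges now: 2
Op 3: add_edge(D, E). Edges now: 3
Op 4: add_edge(E, F). Edges now: 4
Op 5: add_edge(B, D). Edges now: 5
Op 6: add_edge(E, F) (duplicate, no change). Edges now: 5
Compute levels (Kahn BFS):
  sources (in-degree 0): A, B, C
  process A: level=0
    A->F: in-degree(F)=1, level(F)>=1
  process B: level=0
    B->D: in-degree(D)=1, level(D)>=1
  process C: level=0
    C->D: in-degree(D)=0, level(D)=1, enqueue
  process D: level=1
    D->E: in-degree(E)=0, level(E)=2, enqueue
  process E: level=2
    E->F: in-degree(F)=0, level(F)=3, enqueue
  process F: level=3
All levels: A:0, B:0, C:0, D:1, E:2, F:3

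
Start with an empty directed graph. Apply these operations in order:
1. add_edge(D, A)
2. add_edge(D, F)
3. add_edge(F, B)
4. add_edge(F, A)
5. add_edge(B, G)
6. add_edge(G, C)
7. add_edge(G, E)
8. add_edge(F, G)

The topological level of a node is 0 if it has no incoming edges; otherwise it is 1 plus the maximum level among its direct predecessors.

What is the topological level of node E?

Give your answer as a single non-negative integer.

Answer: 4

Derivation:
Op 1: add_edge(D, A). Edges now: 1
Op 2: add_edge(D, F). Edges now: 2
Op 3: add_edge(F, B). Edges now: 3
Op 4: add_edge(F, A). Edges now: 4
Op 5: add_edge(B, G). Edges now: 5
Op 6: add_edge(G, C). Edges now: 6
Op 7: add_edge(G, E). Edges now: 7
Op 8: add_edge(F, G). Edges now: 8
Compute levels (Kahn BFS):
  sources (in-degree 0): D
  process D: level=0
    D->A: in-degree(A)=1, level(A)>=1
    D->F: in-degree(F)=0, level(F)=1, enqueue
  process F: level=1
    F->A: in-degree(A)=0, level(A)=2, enqueue
    F->B: in-degree(B)=0, level(B)=2, enqueue
    F->G: in-degree(G)=1, level(G)>=2
  process A: level=2
  process B: level=2
    B->G: in-degree(G)=0, level(G)=3, enqueue
  process G: level=3
    G->C: in-degree(C)=0, level(C)=4, enqueue
    G->E: in-degree(E)=0, level(E)=4, enqueue
  process C: level=4
  process E: level=4
All levels: A:2, B:2, C:4, D:0, E:4, F:1, G:3
level(E) = 4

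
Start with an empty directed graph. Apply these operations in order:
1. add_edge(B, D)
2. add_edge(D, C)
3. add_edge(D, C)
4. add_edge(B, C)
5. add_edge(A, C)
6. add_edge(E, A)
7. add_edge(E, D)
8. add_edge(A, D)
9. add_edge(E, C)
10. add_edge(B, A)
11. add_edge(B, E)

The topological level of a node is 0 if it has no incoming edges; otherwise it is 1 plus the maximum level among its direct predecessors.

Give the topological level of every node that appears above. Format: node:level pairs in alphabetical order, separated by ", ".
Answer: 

Op 1: add_edge(B, D). Edges now: 1
Op 2: add_edge(D, C). Edges now: 2
Op 3: add_edge(D, C) (duplicate, no change). Edges now: 2
Op 4: add_edge(B, C). Edges now: 3
Op 5: add_edge(A, C). Edges now: 4
Op 6: add_edge(E, A). Edges now: 5
Op 7: add_edge(E, D). Edges now: 6
Op 8: add_edge(A, D). Edges now: 7
Op 9: add_edge(E, C). Edges now: 8
Op 10: add_edge(B, A). Edges now: 9
Op 11: add_edge(B, E). Edges now: 10
Compute levels (Kahn BFS):
  sources (in-degree 0): B
  process B: level=0
    B->A: in-degree(A)=1, level(A)>=1
    B->C: in-degree(C)=3, level(C)>=1
    B->D: in-degree(D)=2, level(D)>=1
    B->E: in-degree(E)=0, level(E)=1, enqueue
  process E: level=1
    E->A: in-degree(A)=0, level(A)=2, enqueue
    E->C: in-degree(C)=2, level(C)>=2
    E->D: in-degree(D)=1, level(D)>=2
  process A: level=2
    A->C: in-degree(C)=1, level(C)>=3
    A->D: in-degree(D)=0, level(D)=3, enqueue
  process D: level=3
    D->C: in-degree(C)=0, level(C)=4, enqueue
  process C: level=4
All levels: A:2, B:0, C:4, D:3, E:1

Answer: A:2, B:0, C:4, D:3, E:1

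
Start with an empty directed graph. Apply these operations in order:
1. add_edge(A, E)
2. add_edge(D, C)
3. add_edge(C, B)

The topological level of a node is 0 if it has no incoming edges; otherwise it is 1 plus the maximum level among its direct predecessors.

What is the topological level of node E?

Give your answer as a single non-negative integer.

Op 1: add_edge(A, E). Edges now: 1
Op 2: add_edge(D, C). Edges now: 2
Op 3: add_edge(C, B). Edges now: 3
Compute levels (Kahn BFS):
  sources (in-degree 0): A, D
  process A: level=0
    A->E: in-degree(E)=0, level(E)=1, enqueue
  process D: level=0
    D->C: in-degree(C)=0, level(C)=1, enqueue
  process E: level=1
  process C: level=1
    C->B: in-degree(B)=0, level(B)=2, enqueue
  process B: level=2
All levels: A:0, B:2, C:1, D:0, E:1
level(E) = 1

Answer: 1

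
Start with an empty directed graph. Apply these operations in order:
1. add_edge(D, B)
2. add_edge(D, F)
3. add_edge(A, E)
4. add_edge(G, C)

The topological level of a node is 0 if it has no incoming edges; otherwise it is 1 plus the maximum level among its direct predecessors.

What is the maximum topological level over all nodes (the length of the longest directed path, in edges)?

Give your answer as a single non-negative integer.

Answer: 1

Derivation:
Op 1: add_edge(D, B). Edges now: 1
Op 2: add_edge(D, F). Edges now: 2
Op 3: add_edge(A, E). Edges now: 3
Op 4: add_edge(G, C). Edges now: 4
Compute levels (Kahn BFS):
  sources (in-degree 0): A, D, G
  process A: level=0
    A->E: in-degree(E)=0, level(E)=1, enqueue
  process D: level=0
    D->B: in-degree(B)=0, level(B)=1, enqueue
    D->F: in-degree(F)=0, level(F)=1, enqueue
  process G: level=0
    G->C: in-degree(C)=0, level(C)=1, enqueue
  process E: level=1
  process B: level=1
  process F: level=1
  process C: level=1
All levels: A:0, B:1, C:1, D:0, E:1, F:1, G:0
max level = 1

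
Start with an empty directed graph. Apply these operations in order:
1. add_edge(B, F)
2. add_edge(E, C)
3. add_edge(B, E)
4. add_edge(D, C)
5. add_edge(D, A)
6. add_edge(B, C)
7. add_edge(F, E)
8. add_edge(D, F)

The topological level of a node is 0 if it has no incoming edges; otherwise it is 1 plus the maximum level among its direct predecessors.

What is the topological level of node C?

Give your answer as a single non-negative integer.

Answer: 3

Derivation:
Op 1: add_edge(B, F). Edges now: 1
Op 2: add_edge(E, C). Edges now: 2
Op 3: add_edge(B, E). Edges now: 3
Op 4: add_edge(D, C). Edges now: 4
Op 5: add_edge(D, A). Edges now: 5
Op 6: add_edge(B, C). Edges now: 6
Op 7: add_edge(F, E). Edges now: 7
Op 8: add_edge(D, F). Edges now: 8
Compute levels (Kahn BFS):
  sources (in-degree 0): B, D
  process B: level=0
    B->C: in-degree(C)=2, level(C)>=1
    B->E: in-degree(E)=1, level(E)>=1
    B->F: in-degree(F)=1, level(F)>=1
  process D: level=0
    D->A: in-degree(A)=0, level(A)=1, enqueue
    D->C: in-degree(C)=1, level(C)>=1
    D->F: in-degree(F)=0, level(F)=1, enqueue
  process A: level=1
  process F: level=1
    F->E: in-degree(E)=0, level(E)=2, enqueue
  process E: level=2
    E->C: in-degree(C)=0, level(C)=3, enqueue
  process C: level=3
All levels: A:1, B:0, C:3, D:0, E:2, F:1
level(C) = 3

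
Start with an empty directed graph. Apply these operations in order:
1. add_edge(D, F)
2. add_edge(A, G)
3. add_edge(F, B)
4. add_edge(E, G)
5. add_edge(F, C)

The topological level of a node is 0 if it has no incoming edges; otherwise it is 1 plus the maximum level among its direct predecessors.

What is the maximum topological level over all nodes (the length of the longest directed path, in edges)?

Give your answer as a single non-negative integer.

Answer: 2

Derivation:
Op 1: add_edge(D, F). Edges now: 1
Op 2: add_edge(A, G). Edges now: 2
Op 3: add_edge(F, B). Edges now: 3
Op 4: add_edge(E, G). Edges now: 4
Op 5: add_edge(F, C). Edges now: 5
Compute levels (Kahn BFS):
  sources (in-degree 0): A, D, E
  process A: level=0
    A->G: in-degree(G)=1, level(G)>=1
  process D: level=0
    D->F: in-degree(F)=0, level(F)=1, enqueue
  process E: level=0
    E->G: in-degree(G)=0, level(G)=1, enqueue
  process F: level=1
    F->B: in-degree(B)=0, level(B)=2, enqueue
    F->C: in-degree(C)=0, level(C)=2, enqueue
  process G: level=1
  process B: level=2
  process C: level=2
All levels: A:0, B:2, C:2, D:0, E:0, F:1, G:1
max level = 2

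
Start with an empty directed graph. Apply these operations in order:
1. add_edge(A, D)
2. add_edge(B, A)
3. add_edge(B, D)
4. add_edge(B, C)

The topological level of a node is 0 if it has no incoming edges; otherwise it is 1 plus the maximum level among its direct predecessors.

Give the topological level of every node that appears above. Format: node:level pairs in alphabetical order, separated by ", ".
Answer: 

Op 1: add_edge(A, D). Edges now: 1
Op 2: add_edge(B, A). Edges now: 2
Op 3: add_edge(B, D). Edges now: 3
Op 4: add_edge(B, C). Edges now: 4
Compute levels (Kahn BFS):
  sources (in-degree 0): B
  process B: level=0
    B->A: in-degree(A)=0, level(A)=1, enqueue
    B->C: in-degree(C)=0, level(C)=1, enqueue
    B->D: in-degree(D)=1, level(D)>=1
  process A: level=1
    A->D: in-degree(D)=0, level(D)=2, enqueue
  process C: level=1
  process D: level=2
All levels: A:1, B:0, C:1, D:2

Answer: A:1, B:0, C:1, D:2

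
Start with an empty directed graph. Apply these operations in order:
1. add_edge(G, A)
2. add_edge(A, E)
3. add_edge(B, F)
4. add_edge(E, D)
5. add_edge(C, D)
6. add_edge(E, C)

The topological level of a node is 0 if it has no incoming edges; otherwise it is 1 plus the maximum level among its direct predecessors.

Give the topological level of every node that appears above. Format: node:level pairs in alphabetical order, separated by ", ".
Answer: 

Op 1: add_edge(G, A). Edges now: 1
Op 2: add_edge(A, E). Edges now: 2
Op 3: add_edge(B, F). Edges now: 3
Op 4: add_edge(E, D). Edges now: 4
Op 5: add_edge(C, D). Edges now: 5
Op 6: add_edge(E, C). Edges now: 6
Compute levels (Kahn BFS):
  sources (in-degree 0): B, G
  process B: level=0
    B->F: in-degree(F)=0, level(F)=1, enqueue
  process G: level=0
    G->A: in-degree(A)=0, level(A)=1, enqueue
  process F: level=1
  process A: level=1
    A->E: in-degree(E)=0, level(E)=2, enqueue
  process E: level=2
    E->C: in-degree(C)=0, level(C)=3, enqueue
    E->D: in-degree(D)=1, level(D)>=3
  process C: level=3
    C->D: in-degree(D)=0, level(D)=4, enqueue
  process D: level=4
All levels: A:1, B:0, C:3, D:4, E:2, F:1, G:0

Answer: A:1, B:0, C:3, D:4, E:2, F:1, G:0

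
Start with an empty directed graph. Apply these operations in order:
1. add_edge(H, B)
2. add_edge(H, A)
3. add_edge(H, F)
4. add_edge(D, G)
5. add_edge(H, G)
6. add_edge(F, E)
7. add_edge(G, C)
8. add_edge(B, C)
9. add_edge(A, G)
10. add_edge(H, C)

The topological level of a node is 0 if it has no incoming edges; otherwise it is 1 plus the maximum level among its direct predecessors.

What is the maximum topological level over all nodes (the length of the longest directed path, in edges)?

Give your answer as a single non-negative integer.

Answer: 3

Derivation:
Op 1: add_edge(H, B). Edges now: 1
Op 2: add_edge(H, A). Edges now: 2
Op 3: add_edge(H, F). Edges now: 3
Op 4: add_edge(D, G). Edges now: 4
Op 5: add_edge(H, G). Edges now: 5
Op 6: add_edge(F, E). Edges now: 6
Op 7: add_edge(G, C). Edges now: 7
Op 8: add_edge(B, C). Edges now: 8
Op 9: add_edge(A, G). Edges now: 9
Op 10: add_edge(H, C). Edges now: 10
Compute levels (Kahn BFS):
  sources (in-degree 0): D, H
  process D: level=0
    D->G: in-degree(G)=2, level(G)>=1
  process H: level=0
    H->A: in-degree(A)=0, level(A)=1, enqueue
    H->B: in-degree(B)=0, level(B)=1, enqueue
    H->C: in-degree(C)=2, level(C)>=1
    H->F: in-degree(F)=0, level(F)=1, enqueue
    H->G: in-degree(G)=1, level(G)>=1
  process A: level=1
    A->G: in-degree(G)=0, level(G)=2, enqueue
  process B: level=1
    B->C: in-degree(C)=1, level(C)>=2
  process F: level=1
    F->E: in-degree(E)=0, level(E)=2, enqueue
  process G: level=2
    G->C: in-degree(C)=0, level(C)=3, enqueue
  process E: level=2
  process C: level=3
All levels: A:1, B:1, C:3, D:0, E:2, F:1, G:2, H:0
max level = 3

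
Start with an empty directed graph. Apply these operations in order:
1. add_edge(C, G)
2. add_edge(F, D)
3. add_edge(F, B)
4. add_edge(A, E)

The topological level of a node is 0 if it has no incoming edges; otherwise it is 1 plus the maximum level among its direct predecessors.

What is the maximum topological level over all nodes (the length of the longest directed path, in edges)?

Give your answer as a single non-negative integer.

Op 1: add_edge(C, G). Edges now: 1
Op 2: add_edge(F, D). Edges now: 2
Op 3: add_edge(F, B). Edges now: 3
Op 4: add_edge(A, E). Edges now: 4
Compute levels (Kahn BFS):
  sources (in-degree 0): A, C, F
  process A: level=0
    A->E: in-degree(E)=0, level(E)=1, enqueue
  process C: level=0
    C->G: in-degree(G)=0, level(G)=1, enqueue
  process F: level=0
    F->B: in-degree(B)=0, level(B)=1, enqueue
    F->D: in-degree(D)=0, level(D)=1, enqueue
  process E: level=1
  process G: level=1
  process B: level=1
  process D: level=1
All levels: A:0, B:1, C:0, D:1, E:1, F:0, G:1
max level = 1

Answer: 1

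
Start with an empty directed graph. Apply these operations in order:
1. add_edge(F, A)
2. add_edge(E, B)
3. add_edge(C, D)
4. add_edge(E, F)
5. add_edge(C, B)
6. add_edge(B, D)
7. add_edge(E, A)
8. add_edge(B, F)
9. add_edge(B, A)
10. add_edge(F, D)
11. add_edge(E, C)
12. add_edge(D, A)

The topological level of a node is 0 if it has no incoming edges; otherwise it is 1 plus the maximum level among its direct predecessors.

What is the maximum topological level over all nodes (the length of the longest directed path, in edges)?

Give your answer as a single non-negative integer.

Answer: 5

Derivation:
Op 1: add_edge(F, A). Edges now: 1
Op 2: add_edge(E, B). Edges now: 2
Op 3: add_edge(C, D). Edges now: 3
Op 4: add_edge(E, F). Edges now: 4
Op 5: add_edge(C, B). Edges now: 5
Op 6: add_edge(B, D). Edges now: 6
Op 7: add_edge(E, A). Edges now: 7
Op 8: add_edge(B, F). Edges now: 8
Op 9: add_edge(B, A). Edges now: 9
Op 10: add_edge(F, D). Edges now: 10
Op 11: add_edge(E, C). Edges now: 11
Op 12: add_edge(D, A). Edges now: 12
Compute levels (Kahn BFS):
  sources (in-degree 0): E
  process E: level=0
    E->A: in-degree(A)=3, level(A)>=1
    E->B: in-degree(B)=1, level(B)>=1
    E->C: in-degree(C)=0, level(C)=1, enqueue
    E->F: in-degree(F)=1, level(F)>=1
  process C: level=1
    C->B: in-degree(B)=0, level(B)=2, enqueue
    C->D: in-degree(D)=2, level(D)>=2
  process B: level=2
    B->A: in-degree(A)=2, level(A)>=3
    B->D: in-degree(D)=1, level(D)>=3
    B->F: in-degree(F)=0, level(F)=3, enqueue
  process F: level=3
    F->A: in-degree(A)=1, level(A)>=4
    F->D: in-degree(D)=0, level(D)=4, enqueue
  process D: level=4
    D->A: in-degree(A)=0, level(A)=5, enqueue
  process A: level=5
All levels: A:5, B:2, C:1, D:4, E:0, F:3
max level = 5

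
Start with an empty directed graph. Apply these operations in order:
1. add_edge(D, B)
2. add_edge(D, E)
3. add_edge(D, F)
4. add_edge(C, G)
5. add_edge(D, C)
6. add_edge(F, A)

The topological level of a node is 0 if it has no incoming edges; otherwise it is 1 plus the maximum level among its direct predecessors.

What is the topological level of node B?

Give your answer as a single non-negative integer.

Answer: 1

Derivation:
Op 1: add_edge(D, B). Edges now: 1
Op 2: add_edge(D, E). Edges now: 2
Op 3: add_edge(D, F). Edges now: 3
Op 4: add_edge(C, G). Edges now: 4
Op 5: add_edge(D, C). Edges now: 5
Op 6: add_edge(F, A). Edges now: 6
Compute levels (Kahn BFS):
  sources (in-degree 0): D
  process D: level=0
    D->B: in-degree(B)=0, level(B)=1, enqueue
    D->C: in-degree(C)=0, level(C)=1, enqueue
    D->E: in-degree(E)=0, level(E)=1, enqueue
    D->F: in-degree(F)=0, level(F)=1, enqueue
  process B: level=1
  process C: level=1
    C->G: in-degree(G)=0, level(G)=2, enqueue
  process E: level=1
  process F: level=1
    F->A: in-degree(A)=0, level(A)=2, enqueue
  process G: level=2
  process A: level=2
All levels: A:2, B:1, C:1, D:0, E:1, F:1, G:2
level(B) = 1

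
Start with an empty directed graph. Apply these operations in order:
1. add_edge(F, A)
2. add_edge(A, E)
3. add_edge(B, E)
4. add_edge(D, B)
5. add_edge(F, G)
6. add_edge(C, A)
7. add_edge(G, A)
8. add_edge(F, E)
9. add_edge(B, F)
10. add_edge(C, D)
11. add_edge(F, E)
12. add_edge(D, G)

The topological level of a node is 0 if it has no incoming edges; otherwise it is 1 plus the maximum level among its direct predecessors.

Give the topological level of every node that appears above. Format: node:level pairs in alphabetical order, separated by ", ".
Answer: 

Answer: A:5, B:2, C:0, D:1, E:6, F:3, G:4

Derivation:
Op 1: add_edge(F, A). Edges now: 1
Op 2: add_edge(A, E). Edges now: 2
Op 3: add_edge(B, E). Edges now: 3
Op 4: add_edge(D, B). Edges now: 4
Op 5: add_edge(F, G). Edges now: 5
Op 6: add_edge(C, A). Edges now: 6
Op 7: add_edge(G, A). Edges now: 7
Op 8: add_edge(F, E). Edges now: 8
Op 9: add_edge(B, F). Edges now: 9
Op 10: add_edge(C, D). Edges now: 10
Op 11: add_edge(F, E) (duplicate, no change). Edges now: 10
Op 12: add_edge(D, G). Edges now: 11
Compute levels (Kahn BFS):
  sources (in-degree 0): C
  process C: level=0
    C->A: in-degree(A)=2, level(A)>=1
    C->D: in-degree(D)=0, level(D)=1, enqueue
  process D: level=1
    D->B: in-degree(B)=0, level(B)=2, enqueue
    D->G: in-degree(G)=1, level(G)>=2
  process B: level=2
    B->E: in-degree(E)=2, level(E)>=3
    B->F: in-degree(F)=0, level(F)=3, enqueue
  process F: level=3
    F->A: in-degree(A)=1, level(A)>=4
    F->E: in-degree(E)=1, level(E)>=4
    F->G: in-degree(G)=0, level(G)=4, enqueue
  process G: level=4
    G->A: in-degree(A)=0, level(A)=5, enqueue
  process A: level=5
    A->E: in-degree(E)=0, level(E)=6, enqueue
  process E: level=6
All levels: A:5, B:2, C:0, D:1, E:6, F:3, G:4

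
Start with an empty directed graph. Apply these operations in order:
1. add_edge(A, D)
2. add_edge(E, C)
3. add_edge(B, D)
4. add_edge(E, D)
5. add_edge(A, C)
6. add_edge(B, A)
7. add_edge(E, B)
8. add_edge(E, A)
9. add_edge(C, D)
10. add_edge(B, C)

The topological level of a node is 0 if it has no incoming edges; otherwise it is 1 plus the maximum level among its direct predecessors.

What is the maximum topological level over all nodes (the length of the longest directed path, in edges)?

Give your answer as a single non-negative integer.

Op 1: add_edge(A, D). Edges now: 1
Op 2: add_edge(E, C). Edges now: 2
Op 3: add_edge(B, D). Edges now: 3
Op 4: add_edge(E, D). Edges now: 4
Op 5: add_edge(A, C). Edges now: 5
Op 6: add_edge(B, A). Edges now: 6
Op 7: add_edge(E, B). Edges now: 7
Op 8: add_edge(E, A). Edges now: 8
Op 9: add_edge(C, D). Edges now: 9
Op 10: add_edge(B, C). Edges now: 10
Compute levels (Kahn BFS):
  sources (in-degree 0): E
  process E: level=0
    E->A: in-degree(A)=1, level(A)>=1
    E->B: in-degree(B)=0, level(B)=1, enqueue
    E->C: in-degree(C)=2, level(C)>=1
    E->D: in-degree(D)=3, level(D)>=1
  process B: level=1
    B->A: in-degree(A)=0, level(A)=2, enqueue
    B->C: in-degree(C)=1, level(C)>=2
    B->D: in-degree(D)=2, level(D)>=2
  process A: level=2
    A->C: in-degree(C)=0, level(C)=3, enqueue
    A->D: in-degree(D)=1, level(D)>=3
  process C: level=3
    C->D: in-degree(D)=0, level(D)=4, enqueue
  process D: level=4
All levels: A:2, B:1, C:3, D:4, E:0
max level = 4

Answer: 4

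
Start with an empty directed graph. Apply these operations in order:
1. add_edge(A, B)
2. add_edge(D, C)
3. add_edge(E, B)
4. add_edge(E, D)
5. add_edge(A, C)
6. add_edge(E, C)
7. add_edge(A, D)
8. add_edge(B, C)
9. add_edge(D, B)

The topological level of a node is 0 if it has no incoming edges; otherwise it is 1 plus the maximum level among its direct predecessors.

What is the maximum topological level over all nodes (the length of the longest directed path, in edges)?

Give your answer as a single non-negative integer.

Answer: 3

Derivation:
Op 1: add_edge(A, B). Edges now: 1
Op 2: add_edge(D, C). Edges now: 2
Op 3: add_edge(E, B). Edges now: 3
Op 4: add_edge(E, D). Edges now: 4
Op 5: add_edge(A, C). Edges now: 5
Op 6: add_edge(E, C). Edges now: 6
Op 7: add_edge(A, D). Edges now: 7
Op 8: add_edge(B, C). Edges now: 8
Op 9: add_edge(D, B). Edges now: 9
Compute levels (Kahn BFS):
  sources (in-degree 0): A, E
  process A: level=0
    A->B: in-degree(B)=2, level(B)>=1
    A->C: in-degree(C)=3, level(C)>=1
    A->D: in-degree(D)=1, level(D)>=1
  process E: level=0
    E->B: in-degree(B)=1, level(B)>=1
    E->C: in-degree(C)=2, level(C)>=1
    E->D: in-degree(D)=0, level(D)=1, enqueue
  process D: level=1
    D->B: in-degree(B)=0, level(B)=2, enqueue
    D->C: in-degree(C)=1, level(C)>=2
  process B: level=2
    B->C: in-degree(C)=0, level(C)=3, enqueue
  process C: level=3
All levels: A:0, B:2, C:3, D:1, E:0
max level = 3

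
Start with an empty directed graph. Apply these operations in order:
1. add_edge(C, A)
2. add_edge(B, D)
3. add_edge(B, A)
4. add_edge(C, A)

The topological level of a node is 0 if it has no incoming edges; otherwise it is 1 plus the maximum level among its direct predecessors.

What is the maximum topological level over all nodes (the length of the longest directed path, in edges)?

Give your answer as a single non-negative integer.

Answer: 1

Derivation:
Op 1: add_edge(C, A). Edges now: 1
Op 2: add_edge(B, D). Edges now: 2
Op 3: add_edge(B, A). Edges now: 3
Op 4: add_edge(C, A) (duplicate, no change). Edges now: 3
Compute levels (Kahn BFS):
  sources (in-degree 0): B, C
  process B: level=0
    B->A: in-degree(A)=1, level(A)>=1
    B->D: in-degree(D)=0, level(D)=1, enqueue
  process C: level=0
    C->A: in-degree(A)=0, level(A)=1, enqueue
  process D: level=1
  process A: level=1
All levels: A:1, B:0, C:0, D:1
max level = 1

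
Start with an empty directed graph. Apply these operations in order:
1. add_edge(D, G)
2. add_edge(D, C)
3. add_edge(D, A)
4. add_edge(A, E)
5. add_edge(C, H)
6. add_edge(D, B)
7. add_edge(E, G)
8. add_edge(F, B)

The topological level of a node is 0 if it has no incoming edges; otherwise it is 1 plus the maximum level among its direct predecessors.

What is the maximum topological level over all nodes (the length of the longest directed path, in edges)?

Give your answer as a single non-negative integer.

Op 1: add_edge(D, G). Edges now: 1
Op 2: add_edge(D, C). Edges now: 2
Op 3: add_edge(D, A). Edges now: 3
Op 4: add_edge(A, E). Edges now: 4
Op 5: add_edge(C, H). Edges now: 5
Op 6: add_edge(D, B). Edges now: 6
Op 7: add_edge(E, G). Edges now: 7
Op 8: add_edge(F, B). Edges now: 8
Compute levels (Kahn BFS):
  sources (in-degree 0): D, F
  process D: level=0
    D->A: in-degree(A)=0, level(A)=1, enqueue
    D->B: in-degree(B)=1, level(B)>=1
    D->C: in-degree(C)=0, level(C)=1, enqueue
    D->G: in-degree(G)=1, level(G)>=1
  process F: level=0
    F->B: in-degree(B)=0, level(B)=1, enqueue
  process A: level=1
    A->E: in-degree(E)=0, level(E)=2, enqueue
  process C: level=1
    C->H: in-degree(H)=0, level(H)=2, enqueue
  process B: level=1
  process E: level=2
    E->G: in-degree(G)=0, level(G)=3, enqueue
  process H: level=2
  process G: level=3
All levels: A:1, B:1, C:1, D:0, E:2, F:0, G:3, H:2
max level = 3

Answer: 3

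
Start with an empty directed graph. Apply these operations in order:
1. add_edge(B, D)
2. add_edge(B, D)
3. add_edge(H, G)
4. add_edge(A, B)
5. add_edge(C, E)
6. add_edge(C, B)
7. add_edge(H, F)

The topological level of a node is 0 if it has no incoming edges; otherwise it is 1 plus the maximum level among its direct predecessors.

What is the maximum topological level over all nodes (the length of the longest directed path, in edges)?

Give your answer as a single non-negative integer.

Answer: 2

Derivation:
Op 1: add_edge(B, D). Edges now: 1
Op 2: add_edge(B, D) (duplicate, no change). Edges now: 1
Op 3: add_edge(H, G). Edges now: 2
Op 4: add_edge(A, B). Edges now: 3
Op 5: add_edge(C, E). Edges now: 4
Op 6: add_edge(C, B). Edges now: 5
Op 7: add_edge(H, F). Edges now: 6
Compute levels (Kahn BFS):
  sources (in-degree 0): A, C, H
  process A: level=0
    A->B: in-degree(B)=1, level(B)>=1
  process C: level=0
    C->B: in-degree(B)=0, level(B)=1, enqueue
    C->E: in-degree(E)=0, level(E)=1, enqueue
  process H: level=0
    H->F: in-degree(F)=0, level(F)=1, enqueue
    H->G: in-degree(G)=0, level(G)=1, enqueue
  process B: level=1
    B->D: in-degree(D)=0, level(D)=2, enqueue
  process E: level=1
  process F: level=1
  process G: level=1
  process D: level=2
All levels: A:0, B:1, C:0, D:2, E:1, F:1, G:1, H:0
max level = 2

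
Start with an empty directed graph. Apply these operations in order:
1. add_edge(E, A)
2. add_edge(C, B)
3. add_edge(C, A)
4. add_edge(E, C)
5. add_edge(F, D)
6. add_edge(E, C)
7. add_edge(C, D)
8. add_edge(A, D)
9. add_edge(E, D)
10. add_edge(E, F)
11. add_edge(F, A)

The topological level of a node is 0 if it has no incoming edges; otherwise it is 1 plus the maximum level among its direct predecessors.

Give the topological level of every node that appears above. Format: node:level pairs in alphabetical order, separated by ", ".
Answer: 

Answer: A:2, B:2, C:1, D:3, E:0, F:1

Derivation:
Op 1: add_edge(E, A). Edges now: 1
Op 2: add_edge(C, B). Edges now: 2
Op 3: add_edge(C, A). Edges now: 3
Op 4: add_edge(E, C). Edges now: 4
Op 5: add_edge(F, D). Edges now: 5
Op 6: add_edge(E, C) (duplicate, no change). Edges now: 5
Op 7: add_edge(C, D). Edges now: 6
Op 8: add_edge(A, D). Edges now: 7
Op 9: add_edge(E, D). Edges now: 8
Op 10: add_edge(E, F). Edges now: 9
Op 11: add_edge(F, A). Edges now: 10
Compute levels (Kahn BFS):
  sources (in-degree 0): E
  process E: level=0
    E->A: in-degree(A)=2, level(A)>=1
    E->C: in-degree(C)=0, level(C)=1, enqueue
    E->D: in-degree(D)=3, level(D)>=1
    E->F: in-degree(F)=0, level(F)=1, enqueue
  process C: level=1
    C->A: in-degree(A)=1, level(A)>=2
    C->B: in-degree(B)=0, level(B)=2, enqueue
    C->D: in-degree(D)=2, level(D)>=2
  process F: level=1
    F->A: in-degree(A)=0, level(A)=2, enqueue
    F->D: in-degree(D)=1, level(D)>=2
  process B: level=2
  process A: level=2
    A->D: in-degree(D)=0, level(D)=3, enqueue
  process D: level=3
All levels: A:2, B:2, C:1, D:3, E:0, F:1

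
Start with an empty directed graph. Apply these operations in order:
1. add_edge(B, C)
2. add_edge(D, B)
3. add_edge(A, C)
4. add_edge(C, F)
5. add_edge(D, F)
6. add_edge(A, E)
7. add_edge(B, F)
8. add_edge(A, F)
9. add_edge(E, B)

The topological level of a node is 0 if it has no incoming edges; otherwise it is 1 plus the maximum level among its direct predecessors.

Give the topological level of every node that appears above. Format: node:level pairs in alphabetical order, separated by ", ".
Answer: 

Answer: A:0, B:2, C:3, D:0, E:1, F:4

Derivation:
Op 1: add_edge(B, C). Edges now: 1
Op 2: add_edge(D, B). Edges now: 2
Op 3: add_edge(A, C). Edges now: 3
Op 4: add_edge(C, F). Edges now: 4
Op 5: add_edge(D, F). Edges now: 5
Op 6: add_edge(A, E). Edges now: 6
Op 7: add_edge(B, F). Edges now: 7
Op 8: add_edge(A, F). Edges now: 8
Op 9: add_edge(E, B). Edges now: 9
Compute levels (Kahn BFS):
  sources (in-degree 0): A, D
  process A: level=0
    A->C: in-degree(C)=1, level(C)>=1
    A->E: in-degree(E)=0, level(E)=1, enqueue
    A->F: in-degree(F)=3, level(F)>=1
  process D: level=0
    D->B: in-degree(B)=1, level(B)>=1
    D->F: in-degree(F)=2, level(F)>=1
  process E: level=1
    E->B: in-degree(B)=0, level(B)=2, enqueue
  process B: level=2
    B->C: in-degree(C)=0, level(C)=3, enqueue
    B->F: in-degree(F)=1, level(F)>=3
  process C: level=3
    C->F: in-degree(F)=0, level(F)=4, enqueue
  process F: level=4
All levels: A:0, B:2, C:3, D:0, E:1, F:4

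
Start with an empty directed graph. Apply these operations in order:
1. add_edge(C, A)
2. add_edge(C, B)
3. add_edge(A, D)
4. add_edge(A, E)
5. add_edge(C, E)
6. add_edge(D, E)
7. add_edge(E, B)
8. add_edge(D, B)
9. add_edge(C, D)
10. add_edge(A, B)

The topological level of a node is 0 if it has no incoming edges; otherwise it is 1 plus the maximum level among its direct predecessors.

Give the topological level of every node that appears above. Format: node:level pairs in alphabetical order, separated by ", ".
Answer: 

Op 1: add_edge(C, A). Edges now: 1
Op 2: add_edge(C, B). Edges now: 2
Op 3: add_edge(A, D). Edges now: 3
Op 4: add_edge(A, E). Edges now: 4
Op 5: add_edge(C, E). Edges now: 5
Op 6: add_edge(D, E). Edges now: 6
Op 7: add_edge(E, B). Edges now: 7
Op 8: add_edge(D, B). Edges now: 8
Op 9: add_edge(C, D). Edges now: 9
Op 10: add_edge(A, B). Edges now: 10
Compute levels (Kahn BFS):
  sources (in-degree 0): C
  process C: level=0
    C->A: in-degree(A)=0, level(A)=1, enqueue
    C->B: in-degree(B)=3, level(B)>=1
    C->D: in-degree(D)=1, level(D)>=1
    C->E: in-degree(E)=2, level(E)>=1
  process A: level=1
    A->B: in-degree(B)=2, level(B)>=2
    A->D: in-degree(D)=0, level(D)=2, enqueue
    A->E: in-degree(E)=1, level(E)>=2
  process D: level=2
    D->B: in-degree(B)=1, level(B)>=3
    D->E: in-degree(E)=0, level(E)=3, enqueue
  process E: level=3
    E->B: in-degree(B)=0, level(B)=4, enqueue
  process B: level=4
All levels: A:1, B:4, C:0, D:2, E:3

Answer: A:1, B:4, C:0, D:2, E:3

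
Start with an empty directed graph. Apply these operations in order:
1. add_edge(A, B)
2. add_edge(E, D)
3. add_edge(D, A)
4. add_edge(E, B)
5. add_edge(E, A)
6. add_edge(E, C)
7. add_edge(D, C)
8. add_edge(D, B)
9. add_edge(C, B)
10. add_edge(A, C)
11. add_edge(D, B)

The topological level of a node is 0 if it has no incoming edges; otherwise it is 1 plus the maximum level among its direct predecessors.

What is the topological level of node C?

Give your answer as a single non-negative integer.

Op 1: add_edge(A, B). Edges now: 1
Op 2: add_edge(E, D). Edges now: 2
Op 3: add_edge(D, A). Edges now: 3
Op 4: add_edge(E, B). Edges now: 4
Op 5: add_edge(E, A). Edges now: 5
Op 6: add_edge(E, C). Edges now: 6
Op 7: add_edge(D, C). Edges now: 7
Op 8: add_edge(D, B). Edges now: 8
Op 9: add_edge(C, B). Edges now: 9
Op 10: add_edge(A, C). Edges now: 10
Op 11: add_edge(D, B) (duplicate, no change). Edges now: 10
Compute levels (Kahn BFS):
  sources (in-degree 0): E
  process E: level=0
    E->A: in-degree(A)=1, level(A)>=1
    E->B: in-degree(B)=3, level(B)>=1
    E->C: in-degree(C)=2, level(C)>=1
    E->D: in-degree(D)=0, level(D)=1, enqueue
  process D: level=1
    D->A: in-degree(A)=0, level(A)=2, enqueue
    D->B: in-degree(B)=2, level(B)>=2
    D->C: in-degree(C)=1, level(C)>=2
  process A: level=2
    A->B: in-degree(B)=1, level(B)>=3
    A->C: in-degree(C)=0, level(C)=3, enqueue
  process C: level=3
    C->B: in-degree(B)=0, level(B)=4, enqueue
  process B: level=4
All levels: A:2, B:4, C:3, D:1, E:0
level(C) = 3

Answer: 3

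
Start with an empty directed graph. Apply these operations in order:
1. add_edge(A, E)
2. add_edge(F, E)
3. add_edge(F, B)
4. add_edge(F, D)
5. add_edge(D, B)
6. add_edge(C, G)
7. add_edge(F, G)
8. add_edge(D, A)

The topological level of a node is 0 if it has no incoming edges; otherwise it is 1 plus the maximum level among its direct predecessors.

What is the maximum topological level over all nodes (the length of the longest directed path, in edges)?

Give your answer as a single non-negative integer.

Op 1: add_edge(A, E). Edges now: 1
Op 2: add_edge(F, E). Edges now: 2
Op 3: add_edge(F, B). Edges now: 3
Op 4: add_edge(F, D). Edges now: 4
Op 5: add_edge(D, B). Edges now: 5
Op 6: add_edge(C, G). Edges now: 6
Op 7: add_edge(F, G). Edges now: 7
Op 8: add_edge(D, A). Edges now: 8
Compute levels (Kahn BFS):
  sources (in-degree 0): C, F
  process C: level=0
    C->G: in-degree(G)=1, level(G)>=1
  process F: level=0
    F->B: in-degree(B)=1, level(B)>=1
    F->D: in-degree(D)=0, level(D)=1, enqueue
    F->E: in-degree(E)=1, level(E)>=1
    F->G: in-degree(G)=0, level(G)=1, enqueue
  process D: level=1
    D->A: in-degree(A)=0, level(A)=2, enqueue
    D->B: in-degree(B)=0, level(B)=2, enqueue
  process G: level=1
  process A: level=2
    A->E: in-degree(E)=0, level(E)=3, enqueue
  process B: level=2
  process E: level=3
All levels: A:2, B:2, C:0, D:1, E:3, F:0, G:1
max level = 3

Answer: 3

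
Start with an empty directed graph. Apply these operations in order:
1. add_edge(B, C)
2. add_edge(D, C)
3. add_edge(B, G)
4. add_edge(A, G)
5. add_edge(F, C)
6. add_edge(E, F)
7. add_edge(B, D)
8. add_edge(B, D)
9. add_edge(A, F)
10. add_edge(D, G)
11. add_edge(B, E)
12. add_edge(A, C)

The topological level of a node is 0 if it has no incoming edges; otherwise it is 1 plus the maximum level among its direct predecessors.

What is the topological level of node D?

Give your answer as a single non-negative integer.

Op 1: add_edge(B, C). Edges now: 1
Op 2: add_edge(D, C). Edges now: 2
Op 3: add_edge(B, G). Edges now: 3
Op 4: add_edge(A, G). Edges now: 4
Op 5: add_edge(F, C). Edges now: 5
Op 6: add_edge(E, F). Edges now: 6
Op 7: add_edge(B, D). Edges now: 7
Op 8: add_edge(B, D) (duplicate, no change). Edges now: 7
Op 9: add_edge(A, F). Edges now: 8
Op 10: add_edge(D, G). Edges now: 9
Op 11: add_edge(B, E). Edges now: 10
Op 12: add_edge(A, C). Edges now: 11
Compute levels (Kahn BFS):
  sources (in-degree 0): A, B
  process A: level=0
    A->C: in-degree(C)=3, level(C)>=1
    A->F: in-degree(F)=1, level(F)>=1
    A->G: in-degree(G)=2, level(G)>=1
  process B: level=0
    B->C: in-degree(C)=2, level(C)>=1
    B->D: in-degree(D)=0, level(D)=1, enqueue
    B->E: in-degree(E)=0, level(E)=1, enqueue
    B->G: in-degree(G)=1, level(G)>=1
  process D: level=1
    D->C: in-degree(C)=1, level(C)>=2
    D->G: in-degree(G)=0, level(G)=2, enqueue
  process E: level=1
    E->F: in-degree(F)=0, level(F)=2, enqueue
  process G: level=2
  process F: level=2
    F->C: in-degree(C)=0, level(C)=3, enqueue
  process C: level=3
All levels: A:0, B:0, C:3, D:1, E:1, F:2, G:2
level(D) = 1

Answer: 1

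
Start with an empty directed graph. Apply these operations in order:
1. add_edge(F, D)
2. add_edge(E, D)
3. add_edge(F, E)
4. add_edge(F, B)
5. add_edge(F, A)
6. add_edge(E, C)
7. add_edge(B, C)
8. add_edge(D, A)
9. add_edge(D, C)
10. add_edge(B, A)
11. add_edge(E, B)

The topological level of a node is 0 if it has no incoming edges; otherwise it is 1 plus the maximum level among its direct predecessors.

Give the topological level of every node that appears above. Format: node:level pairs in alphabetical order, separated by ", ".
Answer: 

Op 1: add_edge(F, D). Edges now: 1
Op 2: add_edge(E, D). Edges now: 2
Op 3: add_edge(F, E). Edges now: 3
Op 4: add_edge(F, B). Edges now: 4
Op 5: add_edge(F, A). Edges now: 5
Op 6: add_edge(E, C). Edges now: 6
Op 7: add_edge(B, C). Edges now: 7
Op 8: add_edge(D, A). Edges now: 8
Op 9: add_edge(D, C). Edges now: 9
Op 10: add_edge(B, A). Edges now: 10
Op 11: add_edge(E, B). Edges now: 11
Compute levels (Kahn BFS):
  sources (in-degree 0): F
  process F: level=0
    F->A: in-degree(A)=2, level(A)>=1
    F->B: in-degree(B)=1, level(B)>=1
    F->D: in-degree(D)=1, level(D)>=1
    F->E: in-degree(E)=0, level(E)=1, enqueue
  process E: level=1
    E->B: in-degree(B)=0, level(B)=2, enqueue
    E->C: in-degree(C)=2, level(C)>=2
    E->D: in-degree(D)=0, level(D)=2, enqueue
  process B: level=2
    B->A: in-degree(A)=1, level(A)>=3
    B->C: in-degree(C)=1, level(C)>=3
  process D: level=2
    D->A: in-degree(A)=0, level(A)=3, enqueue
    D->C: in-degree(C)=0, level(C)=3, enqueue
  process A: level=3
  process C: level=3
All levels: A:3, B:2, C:3, D:2, E:1, F:0

Answer: A:3, B:2, C:3, D:2, E:1, F:0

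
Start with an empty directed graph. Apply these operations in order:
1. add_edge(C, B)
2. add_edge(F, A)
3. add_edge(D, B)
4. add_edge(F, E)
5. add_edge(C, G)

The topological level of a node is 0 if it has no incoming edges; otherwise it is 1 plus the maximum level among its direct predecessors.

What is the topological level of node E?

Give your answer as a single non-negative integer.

Op 1: add_edge(C, B). Edges now: 1
Op 2: add_edge(F, A). Edges now: 2
Op 3: add_edge(D, B). Edges now: 3
Op 4: add_edge(F, E). Edges now: 4
Op 5: add_edge(C, G). Edges now: 5
Compute levels (Kahn BFS):
  sources (in-degree 0): C, D, F
  process C: level=0
    C->B: in-degree(B)=1, level(B)>=1
    C->G: in-degree(G)=0, level(G)=1, enqueue
  process D: level=0
    D->B: in-degree(B)=0, level(B)=1, enqueue
  process F: level=0
    F->A: in-degree(A)=0, level(A)=1, enqueue
    F->E: in-degree(E)=0, level(E)=1, enqueue
  process G: level=1
  process B: level=1
  process A: level=1
  process E: level=1
All levels: A:1, B:1, C:0, D:0, E:1, F:0, G:1
level(E) = 1

Answer: 1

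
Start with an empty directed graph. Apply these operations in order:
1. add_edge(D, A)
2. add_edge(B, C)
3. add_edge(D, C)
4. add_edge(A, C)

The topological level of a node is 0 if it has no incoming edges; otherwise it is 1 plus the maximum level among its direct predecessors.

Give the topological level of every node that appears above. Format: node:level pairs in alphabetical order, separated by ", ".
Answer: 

Op 1: add_edge(D, A). Edges now: 1
Op 2: add_edge(B, C). Edges now: 2
Op 3: add_edge(D, C). Edges now: 3
Op 4: add_edge(A, C). Edges now: 4
Compute levels (Kahn BFS):
  sources (in-degree 0): B, D
  process B: level=0
    B->C: in-degree(C)=2, level(C)>=1
  process D: level=0
    D->A: in-degree(A)=0, level(A)=1, enqueue
    D->C: in-degree(C)=1, level(C)>=1
  process A: level=1
    A->C: in-degree(C)=0, level(C)=2, enqueue
  process C: level=2
All levels: A:1, B:0, C:2, D:0

Answer: A:1, B:0, C:2, D:0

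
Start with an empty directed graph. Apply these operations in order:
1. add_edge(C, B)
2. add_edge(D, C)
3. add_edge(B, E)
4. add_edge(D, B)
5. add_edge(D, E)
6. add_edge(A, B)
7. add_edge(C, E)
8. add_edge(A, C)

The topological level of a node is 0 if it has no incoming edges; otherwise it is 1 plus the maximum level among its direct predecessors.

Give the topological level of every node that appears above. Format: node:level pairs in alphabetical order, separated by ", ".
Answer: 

Answer: A:0, B:2, C:1, D:0, E:3

Derivation:
Op 1: add_edge(C, B). Edges now: 1
Op 2: add_edge(D, C). Edges now: 2
Op 3: add_edge(B, E). Edges now: 3
Op 4: add_edge(D, B). Edges now: 4
Op 5: add_edge(D, E). Edges now: 5
Op 6: add_edge(A, B). Edges now: 6
Op 7: add_edge(C, E). Edges now: 7
Op 8: add_edge(A, C). Edges now: 8
Compute levels (Kahn BFS):
  sources (in-degree 0): A, D
  process A: level=0
    A->B: in-degree(B)=2, level(B)>=1
    A->C: in-degree(C)=1, level(C)>=1
  process D: level=0
    D->B: in-degree(B)=1, level(B)>=1
    D->C: in-degree(C)=0, level(C)=1, enqueue
    D->E: in-degree(E)=2, level(E)>=1
  process C: level=1
    C->B: in-degree(B)=0, level(B)=2, enqueue
    C->E: in-degree(E)=1, level(E)>=2
  process B: level=2
    B->E: in-degree(E)=0, level(E)=3, enqueue
  process E: level=3
All levels: A:0, B:2, C:1, D:0, E:3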